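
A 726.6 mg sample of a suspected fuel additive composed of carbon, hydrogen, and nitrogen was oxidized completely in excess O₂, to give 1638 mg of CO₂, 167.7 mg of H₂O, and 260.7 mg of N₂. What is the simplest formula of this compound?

mol C = 1.638 g CO₂ ÷ 44.009 g/mol = 0.037220 mol
mol H = 2 × 0.1677 g H₂O ÷ 18.015 g/mol = 0.018618 mol
mol N = 2 × 0.2607 g N₂ ÷ 28.014 g/mol = 0.018612 mol
Divide by the smallest (0.018612 mol): C 2.000, H 1.000, N 1.000

C2HN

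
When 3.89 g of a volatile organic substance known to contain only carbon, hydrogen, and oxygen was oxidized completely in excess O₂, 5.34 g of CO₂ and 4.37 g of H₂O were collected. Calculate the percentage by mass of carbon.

mol C = 5.34 g CO₂ ÷ 44.009 g/mol = 0.1213 mol
mol H = 2 × 4.37 g H₂O ÷ 18.015 g/mol = 0.4852 mol
mass O = 3.89 − (1.457 + 0.4890) = 1.944 g → mol O = 1.944 ÷ 15.999 = 0.1215 mol
mass % C = 1.457 g ÷ 3.89 g × 100%

37.5%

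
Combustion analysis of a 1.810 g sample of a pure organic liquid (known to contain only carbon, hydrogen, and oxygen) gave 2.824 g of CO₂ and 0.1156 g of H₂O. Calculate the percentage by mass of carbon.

mol C = 2.824 g CO₂ ÷ 44.009 g/mol = 0.064169 mol
mol H = 2 × 0.1156 g H₂O ÷ 18.015 g/mol = 0.012834 mol
mass O = 1.810 − (0.77073 + 0.012936) = 1.0263 g → mol O = 1.0263 ÷ 15.999 = 0.064150 mol
mass % C = 0.77073 g ÷ 1.810 g × 100%

42.58%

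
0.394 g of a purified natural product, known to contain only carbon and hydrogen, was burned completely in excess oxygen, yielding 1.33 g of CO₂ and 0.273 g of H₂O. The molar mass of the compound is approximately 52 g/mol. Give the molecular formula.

C4H4

mol C = 1.33 g CO₂ ÷ 44.009 g/mol = 0.03022 mol
mol H = 2 × 0.273 g H₂O ÷ 18.015 g/mol = 0.03031 mol
Divide by the smallest (0.03022 mol): C 1.000, H 1.003
Empirical formula: CH
Empirical-formula mass = 13.02 g/mol; 52 ÷ 13.02 ≈ 4, so the molecular formula is C4H4.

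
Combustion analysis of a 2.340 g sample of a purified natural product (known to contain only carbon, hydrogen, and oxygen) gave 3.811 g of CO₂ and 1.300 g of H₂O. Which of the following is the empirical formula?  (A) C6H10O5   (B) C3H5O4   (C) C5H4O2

mol C = 3.811 g CO₂ ÷ 44.009 g/mol = 0.086596 mol
mol H = 2 × 1.300 g H₂O ÷ 18.015 g/mol = 0.14432 mol
mass O = 2.340 − (1.0401 + 0.14548) = 1.1544 g → mol O = 1.1544 ÷ 15.999 = 0.072156 mol
Divide by the smallest (0.072156 mol): C 1.200, H 2.000, O 1.000
Multiplying each by 5 gives whole numbers: C 6.00, H 10.00, O 5.00

(A) C6H10O5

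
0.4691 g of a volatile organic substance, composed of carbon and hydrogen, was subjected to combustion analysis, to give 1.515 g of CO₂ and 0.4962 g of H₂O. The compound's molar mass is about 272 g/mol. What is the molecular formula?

mol C = 1.515 g CO₂ ÷ 44.009 g/mol = 0.034425 mol
mol H = 2 × 0.4962 g H₂O ÷ 18.015 g/mol = 0.055087 mol
Divide by the smallest (0.034425 mol): C 1.000, H 1.600
Multiplying each by 5 gives whole numbers: C 5.00, H 8.00
Empirical formula: C5H8
Empirical-formula mass = 68.12 g/mol; 272 ÷ 68.12 ≈ 4, so the molecular formula is C20H32.

C20H32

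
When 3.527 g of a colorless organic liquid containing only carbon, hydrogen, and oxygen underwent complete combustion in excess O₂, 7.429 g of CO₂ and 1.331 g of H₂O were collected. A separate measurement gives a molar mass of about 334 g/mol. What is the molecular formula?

mol C = 7.429 g CO₂ ÷ 44.009 g/mol = 0.16881 mol
mol H = 2 × 1.331 g H₂O ÷ 18.015 g/mol = 0.14777 mol
mass O = 3.527 − (2.0275 + 0.14895) = 1.3505 g → mol O = 1.3505 ÷ 15.999 = 0.084413 mol
Divide by the smallest (0.084413 mol): C 2.000, H 1.751, O 1.000
Multiplying each by 4 gives whole numbers: C 8.00, H 7.00, O 4.00
Empirical formula: C8H7O4
Empirical-formula mass = 167.14 g/mol; 334 ÷ 167.14 ≈ 2, so the molecular formula is C16H14O8.

C16H14O8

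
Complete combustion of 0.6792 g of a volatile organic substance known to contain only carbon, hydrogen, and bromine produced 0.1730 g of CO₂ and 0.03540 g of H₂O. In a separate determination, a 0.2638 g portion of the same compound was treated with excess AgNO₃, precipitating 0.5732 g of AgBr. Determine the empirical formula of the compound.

mol C = 0.1730 g CO₂ ÷ 44.009 g/mol = 0.0039310 mol
mol H = 2 × 0.03540 g H₂O ÷ 18.015 g/mol = 0.0039301 mol
From the AgBr data: mol Br per gram of compound = (0.5732 ÷ 187.772) ÷ 0.2638 = 0.011572 mol/g, so in the 0.6792 g combustion sample mol Br = 0.0078596 mol
Divide by the smallest (0.0039301 mol): C 1.000, H 1.000, Br 2.000

CHBr2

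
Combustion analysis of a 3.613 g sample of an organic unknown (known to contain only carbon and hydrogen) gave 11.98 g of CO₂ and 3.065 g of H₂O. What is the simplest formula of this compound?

C4H5

mol C = 11.98 g CO₂ ÷ 44.009 g/mol = 0.27222 mol
mol H = 2 × 3.065 g H₂O ÷ 18.015 g/mol = 0.34027 mol
Divide by the smallest (0.27222 mol): C 1.000, H 1.250
Multiplying each by 4 gives whole numbers: C 4.00, H 5.00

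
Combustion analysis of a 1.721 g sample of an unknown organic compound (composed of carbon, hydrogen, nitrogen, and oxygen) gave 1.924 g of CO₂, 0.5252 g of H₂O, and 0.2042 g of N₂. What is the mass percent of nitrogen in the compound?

mol C = 1.924 g CO₂ ÷ 44.009 g/mol = 0.043718 mol
mol H = 2 × 0.5252 g H₂O ÷ 18.015 g/mol = 0.058307 mol
mol N = 2 × 0.2042 g N₂ ÷ 28.014 g/mol = 0.014578 mol
mass O = 1.721 − (0.52510 + 0.058773 + 0.20420) = 0.93293 g → mol O = 0.93293 ÷ 15.999 = 0.058312 mol
mass % N = 0.20420 g ÷ 1.721 g × 100%

11.87%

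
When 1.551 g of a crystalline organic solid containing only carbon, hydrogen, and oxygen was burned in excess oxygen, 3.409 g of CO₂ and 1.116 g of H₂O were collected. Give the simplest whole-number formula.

mol C = 3.409 g CO₂ ÷ 44.009 g/mol = 0.077461 mol
mol H = 2 × 1.116 g H₂O ÷ 18.015 g/mol = 0.12390 mol
mass O = 1.551 − (0.93039 + 0.12489) = 0.49572 g → mol O = 0.49572 ÷ 15.999 = 0.030985 mol
Divide by the smallest (0.030985 mol): C 2.500, H 3.999, O 1.000
Multiplying each by 2 gives whole numbers: C 5.00, H 8.00, O 2.00

C5H8O2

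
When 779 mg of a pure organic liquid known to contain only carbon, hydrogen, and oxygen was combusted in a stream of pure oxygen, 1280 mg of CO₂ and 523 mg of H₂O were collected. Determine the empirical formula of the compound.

mol C = 1.28 g CO₂ ÷ 44.009 g/mol = 0.02908 mol
mol H = 2 × 0.523 g H₂O ÷ 18.015 g/mol = 0.05806 mol
mass O = 0.779 − (0.3493 + 0.05853) = 0.3711 g → mol O = 0.3711 ÷ 15.999 = 0.02320 mol
Divide by the smallest (0.02320 mol): C 1.254, H 2.503, O 1.000
Multiplying each by 4 gives whole numbers: C 5.02, H 10.01, O 4.00

C5H10O4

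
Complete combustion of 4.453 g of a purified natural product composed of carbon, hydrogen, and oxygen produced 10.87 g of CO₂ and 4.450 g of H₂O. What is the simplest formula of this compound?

mol C = 10.87 g CO₂ ÷ 44.009 g/mol = 0.24699 mol
mol H = 2 × 4.450 g H₂O ÷ 18.015 g/mol = 0.49403 mol
mass O = 4.453 − (2.9667 + 0.49799) = 0.98836 g → mol O = 0.98836 ÷ 15.999 = 0.061776 mol
Divide by the smallest (0.061776 mol): C 3.998, H 7.997, O 1.000

C4H8O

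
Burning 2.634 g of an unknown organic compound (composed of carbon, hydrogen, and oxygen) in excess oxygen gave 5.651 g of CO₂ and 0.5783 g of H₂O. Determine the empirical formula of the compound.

C2HO

mol C = 5.651 g CO₂ ÷ 44.009 g/mol = 0.12841 mol
mol H = 2 × 0.5783 g H₂O ÷ 18.015 g/mol = 0.064202 mol
mass O = 2.634 − (1.5423 + 0.064716) = 1.0270 g → mol O = 1.0270 ÷ 15.999 = 0.064192 mol
Divide by the smallest (0.064192 mol): C 2.000, H 1.000, O 1.000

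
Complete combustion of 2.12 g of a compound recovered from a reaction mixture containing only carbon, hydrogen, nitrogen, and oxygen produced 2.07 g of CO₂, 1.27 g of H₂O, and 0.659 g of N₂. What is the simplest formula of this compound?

mol C = 2.07 g CO₂ ÷ 44.009 g/mol = 0.04704 mol
mol H = 2 × 1.27 g H₂O ÷ 18.015 g/mol = 0.1410 mol
mol N = 2 × 0.659 g N₂ ÷ 28.014 g/mol = 0.04705 mol
mass O = 2.12 − (0.5649 + 0.1421 + 0.6590) = 0.7539 g → mol O = 0.7539 ÷ 15.999 = 0.04712 mol
Divide by the smallest (0.04704 mol): C 1.000, H 2.998, N 1.000, O 1.002

CH3NO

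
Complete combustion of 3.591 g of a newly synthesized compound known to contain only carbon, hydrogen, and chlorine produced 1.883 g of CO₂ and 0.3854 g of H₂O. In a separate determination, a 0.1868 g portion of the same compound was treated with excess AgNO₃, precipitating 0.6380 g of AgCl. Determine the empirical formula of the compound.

mol C = 1.883 g CO₂ ÷ 44.009 g/mol = 0.042787 mol
mol H = 2 × 0.3854 g H₂O ÷ 18.015 g/mol = 0.042787 mol
From the AgCl data: mol Cl per gram of compound = (0.6380 ÷ 143.318) ÷ 0.1868 = 0.023831 mol/g, so in the 3.591 g combustion sample mol Cl = 0.085577 mol
Divide by the smallest (0.042787 mol): C 1.000, H 1.000, Cl 2.000

CHCl2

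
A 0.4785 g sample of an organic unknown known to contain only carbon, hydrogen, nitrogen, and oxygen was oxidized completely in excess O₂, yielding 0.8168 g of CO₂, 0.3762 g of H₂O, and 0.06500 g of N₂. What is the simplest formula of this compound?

C4H9NO2

mol C = 0.8168 g CO₂ ÷ 44.009 g/mol = 0.018560 mol
mol H = 2 × 0.3762 g H₂O ÷ 18.015 g/mol = 0.041765 mol
mol N = 2 × 0.06500 g N₂ ÷ 28.014 g/mol = 0.0046405 mol
mass O = 0.4785 − (0.22292 + 0.042099 + 0.065000) = 0.14848 g → mol O = 0.14848 ÷ 15.999 = 0.0092805 mol
Divide by the smallest (0.0046405 mol): C 4.000, H 9.000, N 1.000, O 2.000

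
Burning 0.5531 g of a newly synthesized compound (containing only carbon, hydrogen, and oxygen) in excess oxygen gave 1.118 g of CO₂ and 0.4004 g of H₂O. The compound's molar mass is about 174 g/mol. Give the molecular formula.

C8H14O4

mol C = 1.118 g CO₂ ÷ 44.009 g/mol = 0.025404 mol
mol H = 2 × 0.4004 g H₂O ÷ 18.015 g/mol = 0.044452 mol
mass O = 0.5531 − (0.30513 + 0.044807) = 0.20317 g → mol O = 0.20317 ÷ 15.999 = 0.012699 mol
Divide by the smallest (0.012699 mol): C 2.001, H 3.501, O 1.000
Multiplying each by 2 gives whole numbers: C 4.00, H 7.00, O 2.00
Empirical formula: C4H7O2
Empirical-formula mass = 87.10 g/mol; 174 ÷ 87.10 ≈ 2, so the molecular formula is C8H14O4.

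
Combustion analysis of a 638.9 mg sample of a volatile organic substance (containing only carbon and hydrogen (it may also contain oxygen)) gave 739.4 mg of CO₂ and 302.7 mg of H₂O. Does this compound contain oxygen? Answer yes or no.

mol C = 0.7394 g CO₂ ÷ 44.009 g/mol = 0.016801 mol
mol H = 2 × 0.3027 g H₂O ÷ 18.015 g/mol = 0.033605 mol
C and H account for only 0.23567 g of the 0.6389 g sample; the remaining 0.40323 g must be oxygen.

yes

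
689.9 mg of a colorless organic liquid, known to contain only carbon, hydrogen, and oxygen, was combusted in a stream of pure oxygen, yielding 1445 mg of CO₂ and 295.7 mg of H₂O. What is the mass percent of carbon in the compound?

mol C = 1.445 g CO₂ ÷ 44.009 g/mol = 0.032834 mol
mol H = 2 × 0.2957 g H₂O ÷ 18.015 g/mol = 0.032828 mol
mass O = 0.6899 − (0.39437 + 0.033091) = 0.26244 g → mol O = 0.26244 ÷ 15.999 = 0.016403 mol
mass % C = 0.39437 g ÷ 0.6899 g × 100%

57.16%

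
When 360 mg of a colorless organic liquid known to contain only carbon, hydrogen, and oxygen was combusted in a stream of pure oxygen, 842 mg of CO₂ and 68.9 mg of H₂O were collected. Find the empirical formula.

C5H2O2

mol C = 0.842 g CO₂ ÷ 44.009 g/mol = 0.01913 mol
mol H = 2 × 0.0689 g H₂O ÷ 18.015 g/mol = 0.007649 mol
mass O = 0.360 − (0.2298 + 0.007710) = 0.1225 g → mol O = 0.1225 ÷ 15.999 = 0.007656 mol
Divide by the smallest (0.007649 mol): C 2.501, H 1.000, O 1.001
Multiplying each by 2 gives whole numbers: C 5.00, H 2.00, O 2.00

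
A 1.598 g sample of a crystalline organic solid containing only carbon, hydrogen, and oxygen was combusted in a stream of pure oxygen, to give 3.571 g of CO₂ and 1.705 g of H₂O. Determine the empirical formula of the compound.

mol C = 3.571 g CO₂ ÷ 44.009 g/mol = 0.081142 mol
mol H = 2 × 1.705 g H₂O ÷ 18.015 g/mol = 0.18929 mol
mass O = 1.598 − (0.97460 + 0.19080) = 0.43260 g → mol O = 0.43260 ÷ 15.999 = 0.027039 mol
Divide by the smallest (0.027039 mol): C 3.001, H 7.001, O 1.000

C3H7O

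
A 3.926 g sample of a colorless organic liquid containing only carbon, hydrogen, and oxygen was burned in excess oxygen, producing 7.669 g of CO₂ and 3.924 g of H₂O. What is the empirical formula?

mol C = 7.669 g CO₂ ÷ 44.009 g/mol = 0.17426 mol
mol H = 2 × 3.924 g H₂O ÷ 18.015 g/mol = 0.43564 mol
mass O = 3.926 − (2.0930 + 0.43912) = 1.3938 g → mol O = 1.3938 ÷ 15.999 = 0.087121 mol
Divide by the smallest (0.087121 mol): C 2.000, H 5.000, O 1.000

C2H5O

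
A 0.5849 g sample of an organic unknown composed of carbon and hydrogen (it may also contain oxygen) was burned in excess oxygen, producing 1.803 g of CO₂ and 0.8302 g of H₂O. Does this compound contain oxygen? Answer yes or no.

no

mol C = 1.803 g CO₂ ÷ 44.009 g/mol = 0.040969 mol
mol H = 2 × 0.8302 g H₂O ÷ 18.015 g/mol = 0.092168 mol
C and H together account for 0.58498 g — essentially the entire 0.5849 g sample — so the compound contains no oxygen.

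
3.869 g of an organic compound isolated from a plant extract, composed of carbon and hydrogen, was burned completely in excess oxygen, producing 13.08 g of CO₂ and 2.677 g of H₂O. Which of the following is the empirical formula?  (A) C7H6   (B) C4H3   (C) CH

(C) CH

mol C = 13.08 g CO₂ ÷ 44.009 g/mol = 0.29721 mol
mol H = 2 × 2.677 g H₂O ÷ 18.015 g/mol = 0.29720 mol
Divide by the smallest (0.29720 mol): C 1.000, H 1.000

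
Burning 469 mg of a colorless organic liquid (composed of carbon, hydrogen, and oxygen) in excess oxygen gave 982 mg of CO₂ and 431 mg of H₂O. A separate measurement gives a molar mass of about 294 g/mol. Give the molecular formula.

C14H30O6

mol C = 0.982 g CO₂ ÷ 44.009 g/mol = 0.02231 mol
mol H = 2 × 0.431 g H₂O ÷ 18.015 g/mol = 0.04785 mol
mass O = 0.469 − (0.2680 + 0.04823) = 0.1528 g → mol O = 0.1528 ÷ 15.999 = 0.009548 mol
Divide by the smallest (0.009548 mol): C 2.337, H 5.011, O 1.000
Multiplying each by 3 gives whole numbers: C 7.01, H 15.03, O 3.00
Empirical formula: C7H15O3
Empirical-formula mass = 147.19 g/mol; 294 ÷ 147.19 ≈ 2, so the molecular formula is C14H30O6.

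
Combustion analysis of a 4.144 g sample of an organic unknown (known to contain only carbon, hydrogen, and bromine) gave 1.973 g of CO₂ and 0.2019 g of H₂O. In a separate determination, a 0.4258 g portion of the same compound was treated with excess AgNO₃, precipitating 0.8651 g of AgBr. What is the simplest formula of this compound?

C2HBr2

mol C = 1.973 g CO₂ ÷ 44.009 g/mol = 0.044832 mol
mol H = 2 × 0.2019 g H₂O ÷ 18.015 g/mol = 0.022415 mol
From the AgBr data: mol Br per gram of compound = (0.8651 ÷ 187.772) ÷ 0.4258 = 0.010820 mol/g, so in the 4.144 g combustion sample mol Br = 0.044838 mol
Divide by the smallest (0.022415 mol): C 2.000, H 1.000, Br 2.000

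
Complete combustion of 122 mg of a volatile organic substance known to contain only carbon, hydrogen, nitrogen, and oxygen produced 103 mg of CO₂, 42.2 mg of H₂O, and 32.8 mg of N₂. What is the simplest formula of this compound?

C2H4N2O3

mol C = 0.103 g CO₂ ÷ 44.009 g/mol = 0.002340 mol
mol H = 2 × 0.0422 g H₂O ÷ 18.015 g/mol = 0.004685 mol
mol N = 2 × 0.0328 g N₂ ÷ 28.014 g/mol = 0.002342 mol
mass O = 0.122 − (0.02811 + 0.004722 + 0.03280) = 0.05637 g → mol O = 0.05637 ÷ 15.999 = 0.003523 mol
Divide by the smallest (0.002340 mol): C 1.000, H 2.002, N 1.001, O 1.505
Multiplying each by 2 gives whole numbers: C 2.00, H 4.00, N 2.00, O 3.01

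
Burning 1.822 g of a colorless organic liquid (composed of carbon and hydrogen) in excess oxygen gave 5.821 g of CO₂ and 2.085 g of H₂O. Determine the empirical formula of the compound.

C4H7

mol C = 5.821 g CO₂ ÷ 44.009 g/mol = 0.13227 mol
mol H = 2 × 2.085 g H₂O ÷ 18.015 g/mol = 0.23147 mol
Divide by the smallest (0.13227 mol): C 1.000, H 1.750
Multiplying each by 4 gives whole numbers: C 4.00, H 7.00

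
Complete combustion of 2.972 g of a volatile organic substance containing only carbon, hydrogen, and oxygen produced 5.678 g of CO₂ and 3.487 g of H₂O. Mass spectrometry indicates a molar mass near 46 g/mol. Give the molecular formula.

mol C = 5.678 g CO₂ ÷ 44.009 g/mol = 0.12902 mol
mol H = 2 × 3.487 g H₂O ÷ 18.015 g/mol = 0.38712 mol
mass O = 2.972 − (1.5496 + 0.39022) = 1.0321 g → mol O = 1.0321 ÷ 15.999 = 0.064512 mol
Divide by the smallest (0.064512 mol): C 2.000, H 6.001, O 1.000
Empirical formula: C2H6O
Empirical-formula mass = 46.07 g/mol; 46 ÷ 46.07 ≈ 1, so the molecular formula is C2H6O.

C2H6O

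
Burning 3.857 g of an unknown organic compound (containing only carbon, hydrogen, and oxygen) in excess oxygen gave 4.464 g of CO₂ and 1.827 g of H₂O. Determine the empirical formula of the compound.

mol C = 4.464 g CO₂ ÷ 44.009 g/mol = 0.10143 mol
mol H = 2 × 1.827 g H₂O ÷ 18.015 g/mol = 0.20283 mol
mass O = 3.857 − (1.2183 + 0.20445) = 2.4342 g → mol O = 2.4342 ÷ 15.999 = 0.15215 mol
Divide by the smallest (0.10143 mol): C 1.000, H 2.000, O 1.500
Multiplying each by 2 gives whole numbers: C 2.00, H 4.00, O 3.00

C2H4O3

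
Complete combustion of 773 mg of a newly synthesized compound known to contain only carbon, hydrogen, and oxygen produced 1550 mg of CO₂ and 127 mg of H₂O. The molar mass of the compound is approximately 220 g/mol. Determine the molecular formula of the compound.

C10H4O6

mol C = 1.55 g CO₂ ÷ 44.009 g/mol = 0.03522 mol
mol H = 2 × 0.127 g H₂O ÷ 18.015 g/mol = 0.01410 mol
mass O = 0.773 − (0.4230 + 0.01421) = 0.3358 g → mol O = 0.3358 ÷ 15.999 = 0.02099 mol
Divide by the smallest (0.01410 mol): C 2.498, H 1.000, O 1.488
Multiplying each by 2 gives whole numbers: C 5.00, H 2.00, O 2.98
Empirical formula: C5H2O3
Empirical-formula mass = 110.07 g/mol; 220 ÷ 110.07 ≈ 2, so the molecular formula is C10H4O6.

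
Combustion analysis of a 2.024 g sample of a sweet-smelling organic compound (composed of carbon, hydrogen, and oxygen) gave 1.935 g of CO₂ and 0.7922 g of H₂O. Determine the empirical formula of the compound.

mol C = 1.935 g CO₂ ÷ 44.009 g/mol = 0.043968 mol
mol H = 2 × 0.7922 g H₂O ÷ 18.015 g/mol = 0.087949 mol
mass O = 2.024 − (0.52810 + 0.088653) = 1.4072 g → mol O = 1.4072 ÷ 15.999 = 0.087958 mol
Divide by the smallest (0.043968 mol): C 1.000, H 2.000, O 2.000

CH2O2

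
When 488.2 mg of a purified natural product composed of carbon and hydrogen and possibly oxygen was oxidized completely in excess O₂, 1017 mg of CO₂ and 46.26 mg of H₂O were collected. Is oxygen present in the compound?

mol C = 1.017 g CO₂ ÷ 44.009 g/mol = 0.023109 mol
mol H = 2 × 0.04626 g H₂O ÷ 18.015 g/mol = 0.0051357 mol
C and H account for only 0.28274 g of the 0.4882 g sample; the remaining 0.20546 g must be oxygen.

yes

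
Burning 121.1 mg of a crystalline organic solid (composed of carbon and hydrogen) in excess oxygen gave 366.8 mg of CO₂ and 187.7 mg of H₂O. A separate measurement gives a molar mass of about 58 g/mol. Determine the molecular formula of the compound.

mol C = 0.3668 g CO₂ ÷ 44.009 g/mol = 0.0083347 mol
mol H = 2 × 0.1877 g H₂O ÷ 18.015 g/mol = 0.020838 mol
Divide by the smallest (0.0083347 mol): C 1.000, H 2.500
Multiplying each by 2 gives whole numbers: C 2.00, H 5.00
Empirical formula: C2H5
Empirical-formula mass = 29.06 g/mol; 58 ÷ 29.06 ≈ 2, so the molecular formula is C4H10.

C4H10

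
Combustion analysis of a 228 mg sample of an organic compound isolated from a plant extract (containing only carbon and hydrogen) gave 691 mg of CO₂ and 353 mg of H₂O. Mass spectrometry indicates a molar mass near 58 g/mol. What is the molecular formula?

mol C = 0.691 g CO₂ ÷ 44.009 g/mol = 0.01570 mol
mol H = 2 × 0.353 g H₂O ÷ 18.015 g/mol = 0.03919 mol
Divide by the smallest (0.01570 mol): C 1.000, H 2.496
Multiplying each by 2 gives whole numbers: C 2.00, H 4.99
Empirical formula: C2H5
Empirical-formula mass = 29.06 g/mol; 58 ÷ 29.06 ≈ 2, so the molecular formula is C4H10.

C4H10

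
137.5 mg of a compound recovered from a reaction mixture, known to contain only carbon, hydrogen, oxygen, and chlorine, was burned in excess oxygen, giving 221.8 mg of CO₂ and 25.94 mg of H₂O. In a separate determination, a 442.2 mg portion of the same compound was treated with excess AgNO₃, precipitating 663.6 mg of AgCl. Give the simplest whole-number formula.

C7H4Cl2O2

mol C = 0.2218 g CO₂ ÷ 44.009 g/mol = 0.0050399 mol
mol H = 2 × 0.02594 g H₂O ÷ 18.015 g/mol = 0.0028798 mol
From the AgCl data: mol Cl per gram of compound = (0.6636 ÷ 143.318) ÷ 0.4422 = 0.010471 mol/g, so in the 0.1375 g combustion sample mol Cl = 0.0014398 mol
mass O = 0.1375 − (0.060534 + 0.0029029 + 0.051039) = 0.023024 g → mol O = 0.023024 ÷ 15.999 = 0.0014391 mol
Divide by the smallest (0.0014391 mol): C 3.502, H 2.001, Cl 1.000, O 1.000
Multiplying each by 2 gives whole numbers: C 7.00, H 4.00, Cl 2.00, O 2.00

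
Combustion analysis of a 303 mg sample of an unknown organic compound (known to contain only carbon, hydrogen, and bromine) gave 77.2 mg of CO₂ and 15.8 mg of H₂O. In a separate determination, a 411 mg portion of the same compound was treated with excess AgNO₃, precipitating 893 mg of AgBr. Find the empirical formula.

CHBr2

mol C = 0.0772 g CO₂ ÷ 44.009 g/mol = 0.001754 mol
mol H = 2 × 0.0158 g H₂O ÷ 18.015 g/mol = 0.001754 mol
From the AgBr data: mol Br per gram of compound = (0.893 ÷ 187.772) ÷ 0.411 = 0.01157 mol/g, so in the 0.303 g combustion sample mol Br = 0.003506 mol
Divide by the smallest (0.001754 mol): C 1.000, H 1.000, Br 1.999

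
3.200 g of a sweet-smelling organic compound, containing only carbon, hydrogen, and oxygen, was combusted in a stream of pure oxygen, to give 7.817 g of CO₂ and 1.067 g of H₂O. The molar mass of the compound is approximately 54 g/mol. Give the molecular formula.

mol C = 7.817 g CO₂ ÷ 44.009 g/mol = 0.17762 mol
mol H = 2 × 1.067 g H₂O ÷ 18.015 g/mol = 0.11846 mol
mass O = 3.200 − (2.1334 + 0.11940) = 0.94717 g → mol O = 0.94717 ÷ 15.999 = 0.059202 mol
Divide by the smallest (0.059202 mol): C 3.000, H 2.001, O 1.000
Empirical formula: C3H2O
Empirical-formula mass = 54.05 g/mol; 54 ÷ 54.05 ≈ 1, so the molecular formula is C3H2O.

C3H2O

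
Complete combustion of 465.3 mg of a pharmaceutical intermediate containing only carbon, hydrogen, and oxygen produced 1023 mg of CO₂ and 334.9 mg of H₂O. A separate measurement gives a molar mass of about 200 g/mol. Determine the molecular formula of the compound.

mol C = 1.023 g CO₂ ÷ 44.009 g/mol = 0.023245 mol
mol H = 2 × 0.3349 g H₂O ÷ 18.015 g/mol = 0.037180 mol
mass O = 0.4653 − (0.27920 + 0.037478) = 0.14862 g → mol O = 0.14862 ÷ 15.999 = 0.0092896 mol
Divide by the smallest (0.0092896 mol): C 2.502, H 4.002, O 1.000
Multiplying each by 2 gives whole numbers: C 5.00, H 8.00, O 2.00
Empirical formula: C5H8O2
Empirical-formula mass = 100.12 g/mol; 200 ÷ 100.12 ≈ 2, so the molecular formula is C10H16O4.

C10H16O4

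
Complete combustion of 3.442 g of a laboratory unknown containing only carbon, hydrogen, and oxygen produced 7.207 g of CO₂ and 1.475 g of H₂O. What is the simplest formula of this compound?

mol C = 7.207 g CO₂ ÷ 44.009 g/mol = 0.16376 mol
mol H = 2 × 1.475 g H₂O ÷ 18.015 g/mol = 0.16375 mol
mass O = 3.442 − (1.9669 + 0.16506) = 1.3100 g → mol O = 1.3100 ÷ 15.999 = 0.081880 mol
Divide by the smallest (0.081880 mol): C 2.000, H 2.000, O 1.000

C2H2O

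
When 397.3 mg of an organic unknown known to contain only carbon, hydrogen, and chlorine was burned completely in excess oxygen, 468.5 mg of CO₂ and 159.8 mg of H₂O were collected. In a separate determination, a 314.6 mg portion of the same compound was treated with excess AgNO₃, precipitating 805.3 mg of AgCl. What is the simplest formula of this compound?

mol C = 0.4685 g CO₂ ÷ 44.009 g/mol = 0.010646 mol
mol H = 2 × 0.1598 g H₂O ÷ 18.015 g/mol = 0.017741 mol
From the AgCl data: mol Cl per gram of compound = (0.8053 ÷ 143.318) ÷ 0.3146 = 0.017861 mol/g, so in the 0.3973 g combustion sample mol Cl = 0.0070961 mol
Divide by the smallest (0.0070961 mol): C 1.500, H 2.500, Cl 1.000
Multiplying each by 2 gives whole numbers: C 3.00, H 5.00, Cl 2.00

C3H5Cl2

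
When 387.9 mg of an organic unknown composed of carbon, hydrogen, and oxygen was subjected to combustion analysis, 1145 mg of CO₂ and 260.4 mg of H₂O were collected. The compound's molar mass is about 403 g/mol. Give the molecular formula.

mol C = 1.145 g CO₂ ÷ 44.009 g/mol = 0.026017 mol
mol H = 2 × 0.2604 g H₂O ÷ 18.015 g/mol = 0.028909 mol
mass O = 0.3879 − (0.31250 + 0.029141) = 0.046264 g → mol O = 0.046264 ÷ 15.999 = 0.0028917 mol
Divide by the smallest (0.0028917 mol): C 8.997, H 9.997, O 1.000
Empirical formula: C9H10O
Empirical-formula mass = 134.18 g/mol; 403 ÷ 134.18 ≈ 3, so the molecular formula is C27H30O3.

C27H30O3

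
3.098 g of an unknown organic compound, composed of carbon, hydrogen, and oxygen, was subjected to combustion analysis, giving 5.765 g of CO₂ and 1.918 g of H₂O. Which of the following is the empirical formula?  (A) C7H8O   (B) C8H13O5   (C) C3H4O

mol C = 5.765 g CO₂ ÷ 44.009 g/mol = 0.13100 mol
mol H = 2 × 1.918 g H₂O ÷ 18.015 g/mol = 0.21293 mol
mass O = 3.098 − (1.5734 + 0.21464) = 1.3100 g → mol O = 1.3100 ÷ 15.999 = 0.081878 mol
Divide by the smallest (0.081878 mol): C 1.600, H 2.601, O 1.000
Multiplying each by 5 gives whole numbers: C 8.00, H 13.00, O 5.00

(B) C8H13O5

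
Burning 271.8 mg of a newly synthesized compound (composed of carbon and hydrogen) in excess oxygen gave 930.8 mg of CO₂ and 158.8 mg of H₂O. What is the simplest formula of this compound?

mol C = 0.9308 g CO₂ ÷ 44.009 g/mol = 0.021150 mol
mol H = 2 × 0.1588 g H₂O ÷ 18.015 g/mol = 0.017630 mol
Divide by the smallest (0.017630 mol): C 1.200, H 1.000
Multiplying each by 5 gives whole numbers: C 6.00, H 5.00

C6H5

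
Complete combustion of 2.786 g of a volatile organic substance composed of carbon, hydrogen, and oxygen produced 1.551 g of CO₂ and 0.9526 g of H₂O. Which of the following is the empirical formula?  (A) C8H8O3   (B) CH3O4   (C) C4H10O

mol C = 1.551 g CO₂ ÷ 44.009 g/mol = 0.035243 mol
mol H = 2 × 0.9526 g H₂O ÷ 18.015 g/mol = 0.10576 mol
mass O = 2.786 − (0.42330 + 0.10660) = 2.2561 g → mol O = 2.2561 ÷ 15.999 = 0.14101 mol
Divide by the smallest (0.035243 mol): C 1.000, H 3.001, O 4.001

(B) CH3O4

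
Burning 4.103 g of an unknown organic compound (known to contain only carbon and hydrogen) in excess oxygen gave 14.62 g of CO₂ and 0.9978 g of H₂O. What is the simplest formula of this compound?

C3H

mol C = 14.62 g CO₂ ÷ 44.009 g/mol = 0.33220 mol
mol H = 2 × 0.9978 g H₂O ÷ 18.015 g/mol = 0.11077 mol
Divide by the smallest (0.11077 mol): C 2.999, H 1.000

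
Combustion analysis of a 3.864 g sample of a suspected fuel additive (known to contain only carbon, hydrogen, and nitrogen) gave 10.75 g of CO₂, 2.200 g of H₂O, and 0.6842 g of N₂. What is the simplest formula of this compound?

mol C = 10.75 g CO₂ ÷ 44.009 g/mol = 0.24427 mol
mol H = 2 × 2.200 g H₂O ÷ 18.015 g/mol = 0.24424 mol
mol N = 2 × 0.6842 g N₂ ÷ 28.014 g/mol = 0.048847 mol
Divide by the smallest (0.048847 mol): C 5.001, H 5.000, N 1.000

C5H5N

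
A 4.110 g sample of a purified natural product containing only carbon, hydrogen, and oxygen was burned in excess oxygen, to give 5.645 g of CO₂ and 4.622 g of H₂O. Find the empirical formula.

mol C = 5.645 g CO₂ ÷ 44.009 g/mol = 0.12827 mol
mol H = 2 × 4.622 g H₂O ÷ 18.015 g/mol = 0.51313 mol
mass O = 4.110 − (1.5406 + 0.51723) = 2.0521 g → mol O = 2.0521 ÷ 15.999 = 0.12827 mol
Divide by the smallest (0.12827 mol): C 1.000, H 4.001, O 1.000

CH4O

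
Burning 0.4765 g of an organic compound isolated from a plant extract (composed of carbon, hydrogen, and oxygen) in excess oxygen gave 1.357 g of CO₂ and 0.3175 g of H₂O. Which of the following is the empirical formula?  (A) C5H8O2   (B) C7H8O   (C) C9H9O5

mol C = 1.357 g CO₂ ÷ 44.009 g/mol = 0.030835 mol
mol H = 2 × 0.3175 g H₂O ÷ 18.015 g/mol = 0.035248 mol
mass O = 0.4765 − (0.37035 + 0.035530) = 0.070615 g → mol O = 0.070615 ÷ 15.999 = 0.0044137 mol
Divide by the smallest (0.0044137 mol): C 6.986, H 7.986, O 1.000

(B) C7H8O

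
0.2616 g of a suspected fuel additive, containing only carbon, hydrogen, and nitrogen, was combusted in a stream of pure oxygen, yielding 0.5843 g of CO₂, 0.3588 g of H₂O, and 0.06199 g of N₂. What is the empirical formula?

C3H9N

mol C = 0.5843 g CO₂ ÷ 44.009 g/mol = 0.013277 mol
mol H = 2 × 0.3588 g H₂O ÷ 18.015 g/mol = 0.039833 mol
mol N = 2 × 0.06199 g N₂ ÷ 28.014 g/mol = 0.0044256 mol
Divide by the smallest (0.0044256 mol): C 3.000, H 9.001, N 1.000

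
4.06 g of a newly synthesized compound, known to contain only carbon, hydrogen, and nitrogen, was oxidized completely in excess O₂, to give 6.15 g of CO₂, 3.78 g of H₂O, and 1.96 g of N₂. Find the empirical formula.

mol C = 6.15 g CO₂ ÷ 44.009 g/mol = 0.1397 mol
mol H = 2 × 3.78 g H₂O ÷ 18.015 g/mol = 0.4197 mol
mol N = 2 × 1.96 g N₂ ÷ 28.014 g/mol = 0.1399 mol
Divide by the smallest (0.1397 mol): C 1.000, H 3.003, N 1.001

CH3N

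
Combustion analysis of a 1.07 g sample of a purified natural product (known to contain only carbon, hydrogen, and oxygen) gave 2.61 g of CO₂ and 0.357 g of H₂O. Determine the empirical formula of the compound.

C3H2O

mol C = 2.61 g CO₂ ÷ 44.009 g/mol = 0.05931 mol
mol H = 2 × 0.357 g H₂O ÷ 18.015 g/mol = 0.03963 mol
mass O = 1.07 − (0.7123 + 0.03995) = 0.3177 g → mol O = 0.3177 ÷ 15.999 = 0.01986 mol
Divide by the smallest (0.01986 mol): C 2.986, H 1.996, O 1.000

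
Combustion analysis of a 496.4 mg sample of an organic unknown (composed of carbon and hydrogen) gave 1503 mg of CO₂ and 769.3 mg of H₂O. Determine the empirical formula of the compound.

C2H5

mol C = 1.503 g CO₂ ÷ 44.009 g/mol = 0.034152 mol
mol H = 2 × 0.7693 g H₂O ÷ 18.015 g/mol = 0.085407 mol
Divide by the smallest (0.034152 mol): C 1.000, H 2.501
Multiplying each by 2 gives whole numbers: C 2.00, H 5.00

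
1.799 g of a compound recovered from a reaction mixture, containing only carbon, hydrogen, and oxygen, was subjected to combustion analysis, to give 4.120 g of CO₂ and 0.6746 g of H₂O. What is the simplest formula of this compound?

mol C = 4.120 g CO₂ ÷ 44.009 g/mol = 0.093617 mol
mol H = 2 × 0.6746 g H₂O ÷ 18.015 g/mol = 0.074893 mol
mass O = 1.799 − (1.1244 + 0.075492) = 0.59907 g → mol O = 0.59907 ÷ 15.999 = 0.037444 mol
Divide by the smallest (0.037444 mol): C 2.500, H 2.000, O 1.000
Multiplying each by 2 gives whole numbers: C 5.00, H 4.00, O 2.00

C5H4O2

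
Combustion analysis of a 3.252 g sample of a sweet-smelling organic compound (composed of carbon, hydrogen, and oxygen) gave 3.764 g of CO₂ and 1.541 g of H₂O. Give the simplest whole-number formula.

mol C = 3.764 g CO₂ ÷ 44.009 g/mol = 0.085528 mol
mol H = 2 × 1.541 g H₂O ÷ 18.015 g/mol = 0.17108 mol
mass O = 3.252 − (1.0273 + 0.17245) = 2.0523 g → mol O = 2.0523 ÷ 15.999 = 0.12828 mol
Divide by the smallest (0.085528 mol): C 1.000, H 2.000, O 1.500
Multiplying each by 2 gives whole numbers: C 2.00, H 4.00, O 3.00

C2H4O3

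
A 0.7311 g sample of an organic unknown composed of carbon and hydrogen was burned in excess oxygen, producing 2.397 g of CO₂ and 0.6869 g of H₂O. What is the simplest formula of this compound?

mol C = 2.397 g CO₂ ÷ 44.009 g/mol = 0.054466 mol
mol H = 2 × 0.6869 g H₂O ÷ 18.015 g/mol = 0.076259 mol
Divide by the smallest (0.054466 mol): C 1.000, H 1.400
Multiplying each by 5 gives whole numbers: C 5.00, H 7.00

C5H7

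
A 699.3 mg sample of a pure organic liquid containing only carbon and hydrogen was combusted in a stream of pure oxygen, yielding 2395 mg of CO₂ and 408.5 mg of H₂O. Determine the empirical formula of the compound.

C6H5

mol C = 2.395 g CO₂ ÷ 44.009 g/mol = 0.054421 mol
mol H = 2 × 0.4085 g H₂O ÷ 18.015 g/mol = 0.045351 mol
Divide by the smallest (0.045351 mol): C 1.200, H 1.000
Multiplying each by 5 gives whole numbers: C 6.00, H 5.00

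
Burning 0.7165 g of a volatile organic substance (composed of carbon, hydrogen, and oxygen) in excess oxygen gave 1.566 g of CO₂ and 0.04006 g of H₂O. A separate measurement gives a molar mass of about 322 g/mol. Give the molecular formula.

C16H2O8

mol C = 1.566 g CO₂ ÷ 44.009 g/mol = 0.035584 mol
mol H = 2 × 0.04006 g H₂O ÷ 18.015 g/mol = 0.0044474 mol
mass O = 0.7165 − (0.42739 + 0.0044830) = 0.28462 g → mol O = 0.28462 ÷ 15.999 = 0.017790 mol
Divide by the smallest (0.0044474 mol): C 8.001, H 1.000, O 4.000
Empirical formula: C8HO4
Empirical-formula mass = 161.09 g/mol; 322 ÷ 161.09 ≈ 2, so the molecular formula is C16H2O8.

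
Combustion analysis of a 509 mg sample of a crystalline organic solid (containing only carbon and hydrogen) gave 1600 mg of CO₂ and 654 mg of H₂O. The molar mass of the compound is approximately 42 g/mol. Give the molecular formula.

C3H6

mol C = 1.60 g CO₂ ÷ 44.009 g/mol = 0.03636 mol
mol H = 2 × 0.654 g H₂O ÷ 18.015 g/mol = 0.07261 mol
Divide by the smallest (0.03636 mol): C 1.000, H 1.997
Empirical formula: CH2
Empirical-formula mass = 14.03 g/mol; 42 ÷ 14.03 ≈ 3, so the molecular formula is C3H6.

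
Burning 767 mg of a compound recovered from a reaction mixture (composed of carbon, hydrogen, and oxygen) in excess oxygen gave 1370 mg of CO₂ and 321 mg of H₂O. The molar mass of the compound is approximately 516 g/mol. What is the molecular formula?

C21H24O15

mol C = 1.37 g CO₂ ÷ 44.009 g/mol = 0.03113 mol
mol H = 2 × 0.321 g H₂O ÷ 18.015 g/mol = 0.03564 mol
mass O = 0.767 − (0.3739 + 0.03592) = 0.3572 g → mol O = 0.3572 ÷ 15.999 = 0.02232 mol
Divide by the smallest (0.02232 mol): C 1.394, H 1.596, O 1.000
Multiplying each by 5 gives whole numbers: C 6.97, H 7.98, O 5.00
Empirical formula: C7H8O5
Empirical-formula mass = 172.14 g/mol; 516 ÷ 172.14 ≈ 3, so the molecular formula is C21H24O15.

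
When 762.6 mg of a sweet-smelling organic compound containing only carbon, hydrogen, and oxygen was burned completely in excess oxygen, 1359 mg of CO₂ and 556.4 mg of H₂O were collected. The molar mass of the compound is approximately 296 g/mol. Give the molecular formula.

mol C = 1.359 g CO₂ ÷ 44.009 g/mol = 0.030880 mol
mol H = 2 × 0.5564 g H₂O ÷ 18.015 g/mol = 0.061771 mol
mass O = 0.7626 − (0.37090 + 0.062265) = 0.32943 g → mol O = 0.32943 ÷ 15.999 = 0.020591 mol
Divide by the smallest (0.020591 mol): C 1.500, H 3.000, O 1.000
Multiplying each by 2 gives whole numbers: C 3.00, H 6.00, O 2.00
Empirical formula: C3H6O2
Empirical-formula mass = 74.08 g/mol; 296 ÷ 74.08 ≈ 4, so the molecular formula is C12H24O8.

C12H24O8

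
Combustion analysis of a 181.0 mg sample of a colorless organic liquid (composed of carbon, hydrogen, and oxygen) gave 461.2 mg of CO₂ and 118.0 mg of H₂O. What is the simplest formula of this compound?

mol C = 0.4612 g CO₂ ÷ 44.009 g/mol = 0.010480 mol
mol H = 2 × 0.1180 g H₂O ÷ 18.015 g/mol = 0.013100 mol
mass O = 0.1810 − (0.12587 + 0.013205) = 0.041924 g → mol O = 0.041924 ÷ 15.999 = 0.0026204 mol
Divide by the smallest (0.0026204 mol): C 3.999, H 4.999, O 1.000

C4H5O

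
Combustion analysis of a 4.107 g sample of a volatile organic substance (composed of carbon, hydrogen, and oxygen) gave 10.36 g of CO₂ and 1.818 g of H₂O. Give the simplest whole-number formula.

C7H6O2

mol C = 10.36 g CO₂ ÷ 44.009 g/mol = 0.23541 mol
mol H = 2 × 1.818 g H₂O ÷ 18.015 g/mol = 0.20183 mol
mass O = 4.107 − (2.8275 + 0.20345) = 1.0761 g → mol O = 1.0761 ÷ 15.999 = 0.067260 mol
Divide by the smallest (0.067260 mol): C 3.500, H 3.001, O 1.000
Multiplying each by 2 gives whole numbers: C 7.00, H 6.00, O 2.00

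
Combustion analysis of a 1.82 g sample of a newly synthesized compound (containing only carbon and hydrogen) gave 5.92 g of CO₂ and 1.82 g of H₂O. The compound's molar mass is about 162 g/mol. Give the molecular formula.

C12H18

mol C = 5.92 g CO₂ ÷ 44.009 g/mol = 0.1345 mol
mol H = 2 × 1.82 g H₂O ÷ 18.015 g/mol = 0.2021 mol
Divide by the smallest (0.1345 mol): C 1.000, H 1.502
Multiplying each by 2 gives whole numbers: C 2.00, H 3.00
Empirical formula: C2H3
Empirical-formula mass = 27.05 g/mol; 162 ÷ 27.05 ≈ 6, so the molecular formula is C12H18.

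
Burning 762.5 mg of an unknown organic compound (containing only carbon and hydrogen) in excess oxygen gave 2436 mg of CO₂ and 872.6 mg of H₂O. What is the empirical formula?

mol C = 2.436 g CO₂ ÷ 44.009 g/mol = 0.055352 mol
mol H = 2 × 0.8726 g H₂O ÷ 18.015 g/mol = 0.096875 mol
Divide by the smallest (0.055352 mol): C 1.000, H 1.750
Multiplying each by 4 gives whole numbers: C 4.00, H 7.00

C4H7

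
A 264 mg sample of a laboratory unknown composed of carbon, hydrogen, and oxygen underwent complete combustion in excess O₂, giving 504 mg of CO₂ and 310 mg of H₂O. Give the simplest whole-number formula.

mol C = 0.504 g CO₂ ÷ 44.009 g/mol = 0.01145 mol
mol H = 2 × 0.310 g H₂O ÷ 18.015 g/mol = 0.03442 mol
mass O = 0.264 − (0.1376 + 0.03469) = 0.09176 g → mol O = 0.09176 ÷ 15.999 = 0.005735 mol
Divide by the smallest (0.005735 mol): C 1.997, H 6.001, O 1.000

C2H6O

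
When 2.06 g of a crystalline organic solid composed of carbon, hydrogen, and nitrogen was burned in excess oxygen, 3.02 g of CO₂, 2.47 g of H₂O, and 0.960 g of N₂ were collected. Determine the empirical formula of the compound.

mol C = 3.02 g CO₂ ÷ 44.009 g/mol = 0.06862 mol
mol H = 2 × 2.47 g H₂O ÷ 18.015 g/mol = 0.2742 mol
mol N = 2 × 0.960 g N₂ ÷ 28.014 g/mol = 0.06854 mol
Divide by the smallest (0.06854 mol): C 1.001, H 4.001, N 1.000

CH4N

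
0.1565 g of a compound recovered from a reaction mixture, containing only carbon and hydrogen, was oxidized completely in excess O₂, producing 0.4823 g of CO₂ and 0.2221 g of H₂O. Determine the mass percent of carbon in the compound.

mol C = 0.4823 g CO₂ ÷ 44.009 g/mol = 0.010959 mol
mol H = 2 × 0.2221 g H₂O ÷ 18.015 g/mol = 0.024657 mol
mass % C = 0.13163 g ÷ 0.1565 g × 100%

84.11%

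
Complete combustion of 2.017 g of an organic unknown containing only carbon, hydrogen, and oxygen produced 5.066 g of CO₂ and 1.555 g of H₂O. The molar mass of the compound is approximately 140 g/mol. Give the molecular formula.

C8H12O2

mol C = 5.066 g CO₂ ÷ 44.009 g/mol = 0.11511 mol
mol H = 2 × 1.555 g H₂O ÷ 18.015 g/mol = 0.17263 mol
mass O = 2.017 − (1.3826 + 0.17401) = 0.46036 g → mol O = 0.46036 ÷ 15.999 = 0.028775 mol
Divide by the smallest (0.028775 mol): C 4.000, H 6.000, O 1.000
Empirical formula: C4H6O
Empirical-formula mass = 70.09 g/mol; 140 ÷ 70.09 ≈ 2, so the molecular formula is C8H12O2.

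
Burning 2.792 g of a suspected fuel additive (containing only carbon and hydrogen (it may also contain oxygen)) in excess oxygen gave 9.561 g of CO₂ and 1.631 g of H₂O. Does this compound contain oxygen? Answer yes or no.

no

mol C = 9.561 g CO₂ ÷ 44.009 g/mol = 0.21725 mol
mol H = 2 × 1.631 g H₂O ÷ 18.015 g/mol = 0.18107 mol
C and H together account for 2.7919 g — essentially the entire 2.792 g sample — so the compound contains no oxygen.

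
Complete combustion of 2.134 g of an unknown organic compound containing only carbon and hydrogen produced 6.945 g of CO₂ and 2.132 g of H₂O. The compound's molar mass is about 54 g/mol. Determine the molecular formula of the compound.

C4H6

mol C = 6.945 g CO₂ ÷ 44.009 g/mol = 0.15781 mol
mol H = 2 × 2.132 g H₂O ÷ 18.015 g/mol = 0.23669 mol
Divide by the smallest (0.15781 mol): C 1.000, H 1.500
Multiplying each by 2 gives whole numbers: C 2.00, H 3.00
Empirical formula: C2H3
Empirical-formula mass = 27.05 g/mol; 54 ÷ 27.05 ≈ 2, so the molecular formula is C4H6.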